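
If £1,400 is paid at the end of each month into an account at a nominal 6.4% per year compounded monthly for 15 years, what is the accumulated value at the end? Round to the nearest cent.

£421,323.71

i = 0.064/12 = 0.00533333 per month; n = 15·12 = 180.
Accumulation factor s(180|0.00533333) = 300.945506; FV = 1400 × 300.945506 = 421,323.7083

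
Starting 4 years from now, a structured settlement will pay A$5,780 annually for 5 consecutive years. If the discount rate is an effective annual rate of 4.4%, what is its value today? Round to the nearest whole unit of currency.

Value one period before first payment (t=3): 5780 × [1 − (1+0.044)^(−5)] / 0.044 = 5780 × 4.402237 = 25,444.9298
PV₀ = 25,444.9298 / (1+0.044)^3 = 25,444.9298 / 1.137893 = 22,361.4397

A$22,361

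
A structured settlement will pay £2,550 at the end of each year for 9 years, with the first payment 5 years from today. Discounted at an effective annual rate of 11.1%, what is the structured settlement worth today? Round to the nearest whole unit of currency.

£9,232

PV at t=4 (ordinary 9-year annuity): 2550 × a(9|0.111) = 2550 × 5.515592 = 14,064.7584
PV₀ = 14,064.7584 / (1+0.111)^4 = 14,064.7584 / 1.523548 = 9,231.5800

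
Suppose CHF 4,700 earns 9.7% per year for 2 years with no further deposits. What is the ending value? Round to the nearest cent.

FV = PV·(1+i)^n = 4,700 × 1.203409 = 5,656.0223

CHF 5,656.02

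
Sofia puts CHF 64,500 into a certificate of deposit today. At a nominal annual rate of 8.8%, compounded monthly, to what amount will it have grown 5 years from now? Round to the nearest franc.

CHF 99,989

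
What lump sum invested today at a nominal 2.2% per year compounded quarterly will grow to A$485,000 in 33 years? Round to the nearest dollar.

A$235,130

i = 0.022/4 = 0.0055 per quarter; n = 33·4 = 132.
PV = 485,000 / (1 + 0.0055)^132 = 485,000 / 2.062690 = 235,129.8937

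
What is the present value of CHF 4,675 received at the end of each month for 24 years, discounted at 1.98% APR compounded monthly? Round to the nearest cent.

Periodic rate i = 0.0198/12 = 0.00165; n = 24 × 12 = 288 periods.
Annuity factor a(288|0.00165) = 229.088347; PV = 4675 × 229.088347 = 1,070,988.0240

CHF 1,070,988.02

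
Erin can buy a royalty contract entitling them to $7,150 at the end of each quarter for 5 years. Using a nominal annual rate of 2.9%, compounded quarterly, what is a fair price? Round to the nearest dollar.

$132,670

i = 0.029/4 = 0.00725 per quarter; n = 5·4 = 20.
PV = 7150 × [1 − (1+0.00725)^(−20)] / 0.00725 = 7150 × 18.555186 = 132,669.5783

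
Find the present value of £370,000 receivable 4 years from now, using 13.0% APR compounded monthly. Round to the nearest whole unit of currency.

i = 0.13/12 = 0.0108333 per month; n = 4·12 = 48.
Discount factor = (1+0.0108333)^(−48) = 0.596185; PV = 370,000 × 0.596185 = 220,588.6144

£220,589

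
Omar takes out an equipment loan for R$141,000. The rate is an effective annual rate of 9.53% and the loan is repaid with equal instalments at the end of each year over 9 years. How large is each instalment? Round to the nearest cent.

R$24,027.79

Annuity-PV factor = 5.868205; PMT = 141000 / 5.868205 = 24,027.7893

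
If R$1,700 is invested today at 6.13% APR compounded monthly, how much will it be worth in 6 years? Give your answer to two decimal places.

R$2,453.44

i = 0.0613/12 = 0.00510833 per month; n = 6·12 = 72.
FV = PV·(1+i)^n = 1,700 × 1.443201 = 2,453.4422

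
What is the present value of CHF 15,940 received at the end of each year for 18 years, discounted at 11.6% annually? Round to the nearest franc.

PV = 15940 × [1 − (1+0.116)^(−18)] / 0.116 = 15940 × 7.425088 = 118,355.9027

CHF 118,356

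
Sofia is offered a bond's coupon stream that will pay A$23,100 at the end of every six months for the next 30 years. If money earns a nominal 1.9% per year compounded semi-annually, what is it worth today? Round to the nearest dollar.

With 2 periods per year: i = 0.0095, n = 60.
PV = 23100 × [1 − (1+0.0095)^(−60)] / 0.0095 = 23100 × 45.573788 = 1,052,754.4914

A$1,052,754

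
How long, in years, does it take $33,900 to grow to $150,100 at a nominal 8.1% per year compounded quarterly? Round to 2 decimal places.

18.55 years

Periodic rate i = 0.081/4 = 0.02025.
(1+i)^n = 150100/33900 = 4.42773, so n = ln 4.42773 / ln 1.02025 = 74.2173 quarters
= 74.2173/4 years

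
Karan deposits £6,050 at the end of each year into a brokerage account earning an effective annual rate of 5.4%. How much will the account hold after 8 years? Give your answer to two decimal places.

FV = PMT · [(1+i)^n − 1] / i = 6050 · 9.686808 = 58,605.1866

£58,605.19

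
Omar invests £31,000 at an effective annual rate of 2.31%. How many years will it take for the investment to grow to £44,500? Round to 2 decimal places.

15.83 years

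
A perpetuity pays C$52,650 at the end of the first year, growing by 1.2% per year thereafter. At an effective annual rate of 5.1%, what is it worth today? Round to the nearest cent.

C$1,350,000.00

PV = PMT / (i − g) = 52650 / (0.051 − 0.012) = 52650 / 0.039000 = 1,350,000.0000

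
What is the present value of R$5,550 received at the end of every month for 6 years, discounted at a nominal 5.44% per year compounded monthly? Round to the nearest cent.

i = 0.0544/12 = 0.00453333 per month; n = 6·12 = 72.
PV = 5550 × [1 − (1+0.00453333)^(−72)] / 0.00453333 = 5550 × 61.312739 = 340,285.6992

R$340,285.70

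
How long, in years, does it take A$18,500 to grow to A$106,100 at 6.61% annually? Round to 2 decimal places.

(1+i)^n = 106100/18500 = 5.73514, so n = ln 5.73514 / ln 1.0661 = 27.2878 years

27.29 years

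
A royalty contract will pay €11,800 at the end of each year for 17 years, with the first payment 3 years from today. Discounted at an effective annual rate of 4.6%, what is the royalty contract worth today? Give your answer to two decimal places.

€125,306.10

Value one period before first payment (t=2): 11800 × [1 − (1+0.046)^(−17)] / 0.046 = 11800 × 11.618594 = 137,099.4096
Discount back 2 years: 137,099.4096 × (1+0.046)^(−2) = 137,099.4096 × 0.913980 = 125,306.1006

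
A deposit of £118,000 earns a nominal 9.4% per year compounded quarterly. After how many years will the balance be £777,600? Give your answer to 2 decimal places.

20.29 years

Periodic rate i = 0.094/4 = 0.0235.
n = ln(777600/118000) / ln(1+0.0235) = ln(6.58983) / 0.023228 = 81.1743 quarters
= 81.1743/4 years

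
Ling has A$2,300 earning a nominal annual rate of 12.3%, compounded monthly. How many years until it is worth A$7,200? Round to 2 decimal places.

Periodic rate i = 0.123/12 = 0.01025.
(1+i)^n = 7200/2300 = 3.13043, so n = ln 3.13043 / ln 1.01025 = 111.9035 months
= 111.9035/12 years

9.33 years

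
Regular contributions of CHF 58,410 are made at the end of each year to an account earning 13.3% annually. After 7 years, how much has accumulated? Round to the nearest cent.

Accumulation factor s(7|0.133) = 10.501325; FV = 58410 × 10.501325 = 613,382.3965

CHF 613,382.40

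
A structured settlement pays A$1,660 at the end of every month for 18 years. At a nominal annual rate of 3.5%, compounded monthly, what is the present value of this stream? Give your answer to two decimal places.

With 12 periods per year: i = 0.00291667, n = 216.
PV = 1660 × [1 − (1+0.00291667)^(−216)] / 0.00291667 = 1660 × 160.086722 = 265,743.9584

A$265,743.96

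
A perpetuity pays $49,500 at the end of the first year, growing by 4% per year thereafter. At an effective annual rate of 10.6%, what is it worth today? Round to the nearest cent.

PV = PMT / (i − g) = 49500 / (0.106 − 0.04) = 49500 / 0.066000 = 750,000.0000

$750,000.00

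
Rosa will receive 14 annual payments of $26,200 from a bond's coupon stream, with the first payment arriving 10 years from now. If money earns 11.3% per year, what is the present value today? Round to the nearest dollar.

$68,702

PV at t=9 (ordinary 14-year annuity): 26200 × a(14|0.113) = 26200 × 6.872637 = 180,063.0839
PV₀ = 180,063.0839 / (1+0.113)^9 = 180,063.0839 / 2.620936 = 68,701.8141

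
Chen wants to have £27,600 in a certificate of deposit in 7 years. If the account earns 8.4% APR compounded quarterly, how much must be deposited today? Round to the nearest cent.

i = 0.084/4 = 0.021 per quarter; n = 7·4 = 28.
PV = FV·(1+i)^(−n) = 27,600 × 0.558829 = 15,423.6906

£15,423.69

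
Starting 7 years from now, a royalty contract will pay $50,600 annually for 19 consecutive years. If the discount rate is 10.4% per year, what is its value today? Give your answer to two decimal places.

Value one period before first payment (t=6): 50600 × [1 − (1+0.104)^(−19)] / 0.104 = 50600 × 8.147965 = 412,287.0382
PV₀ = 412,287.0382 / (1+0.104)^6 = 412,287.0382 / 1.810566 = 227,711.6452

$227,711.65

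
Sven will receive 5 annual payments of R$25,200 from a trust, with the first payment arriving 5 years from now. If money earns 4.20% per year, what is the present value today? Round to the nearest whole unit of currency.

R$94,631

Value one period before first payment (t=4): 25200 × [1 − (1+0.042)^(−5)] / 0.042 = 25200 × 4.426920 = 111,558.3883
Discount back 4 years: 111,558.3883 × (1+0.042)^(−4) = 111,558.3883 × 0.848260 = 94,630.5481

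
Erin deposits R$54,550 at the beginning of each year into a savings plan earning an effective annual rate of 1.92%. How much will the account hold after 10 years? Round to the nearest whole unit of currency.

Accumulation factor s(10|0.0192) × (1+i) = 11.119225; FV = 54550 × 11.119225 = 606,553.7406
(annuity-due: payments at period start, so ×(1+i).)

R$606,554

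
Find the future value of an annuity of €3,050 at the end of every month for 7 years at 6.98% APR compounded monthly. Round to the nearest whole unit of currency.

€329,152

With 12 periods per year: i = 0.00581667, n = 84.
FV = 3050 × [(1+0.00581667)^84 − 1] / 0.00581667 = 3050 × 107.918657 = 329,151.9046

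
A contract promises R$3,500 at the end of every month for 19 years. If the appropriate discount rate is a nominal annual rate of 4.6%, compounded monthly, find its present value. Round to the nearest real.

i = 0.046/12 = 0.00383333 per month; n = 19·12 = 228.
Annuity factor a(228|0.00383333) = 151.832112; PV = 3500 × 151.832112 = 531,412.3922

R$531,412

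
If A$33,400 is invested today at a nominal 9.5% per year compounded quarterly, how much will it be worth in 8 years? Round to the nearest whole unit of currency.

A$70,787

Periodic rate i = 0.095/4 = 0.02375; n = 8 × 4 = 32 periods.
FV = 33,400 × (1 + 0.02375)^32 = 70,786.7119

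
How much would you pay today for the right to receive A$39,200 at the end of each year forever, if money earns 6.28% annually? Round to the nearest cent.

A$624,203.82

PV = C/r = 39200/0.0628 = 624,203.8217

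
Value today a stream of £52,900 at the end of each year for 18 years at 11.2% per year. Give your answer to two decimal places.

£402,441.66

Annuity factor a(18|0.112) = 7.607593; PV = 52900 × 7.607593 = 402,441.6566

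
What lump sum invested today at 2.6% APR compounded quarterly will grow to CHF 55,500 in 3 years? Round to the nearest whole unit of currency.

i = 0.026/4 = 0.0065 per quarter; n = 3·4 = 12.
Discount factor = (1+0.0065)^(−12) = 0.925198; PV = 55,500 × 0.925198 = 51,348.4847

CHF 51,348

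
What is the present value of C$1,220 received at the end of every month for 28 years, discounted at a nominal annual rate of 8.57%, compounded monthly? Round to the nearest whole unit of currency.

C$155,192

i = 0.0857/12 = 0.00714167 per month; n = 28·12 = 336.
Annuity factor a(336|0.00714167) = 127.206790; PV = 1220 × 127.206790 = 155,192.2837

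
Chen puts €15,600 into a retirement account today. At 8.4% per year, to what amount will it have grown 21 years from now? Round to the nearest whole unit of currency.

FV = 15,600 × (1 + 0.084)^21 = 84,867.1318

€84,867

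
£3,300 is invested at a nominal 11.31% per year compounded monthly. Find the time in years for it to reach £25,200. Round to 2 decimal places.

18.06 years

Periodic rate i = 0.1131/12 = 0.009425.
n = ln(25200/3300) / ln(1+0.009425) = ln(7.63636) / 0.009381 = 216.7095 months
= 216.7095/12 years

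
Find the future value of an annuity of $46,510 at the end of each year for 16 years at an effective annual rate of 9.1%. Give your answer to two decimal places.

$1,548,112.61

FV = PMT · [(1+i)^n − 1] / i = 46510 · 33.285586 = 1,548,112.6067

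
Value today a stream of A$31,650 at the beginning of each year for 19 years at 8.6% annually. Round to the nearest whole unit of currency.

PV = PMT · [1 − (1+i)^(−n)] / i × (1+i) = 31650 · 9.994217 = 316,316.9597
Payments are at the start of each period, so multiply by (1+i).

A$316,317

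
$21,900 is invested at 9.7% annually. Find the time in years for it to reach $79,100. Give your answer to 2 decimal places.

(1+i)^n = 79100/21900 = 3.61187, so n = ln 3.61187 / ln 1.097 = 13.8717 years

13.87 years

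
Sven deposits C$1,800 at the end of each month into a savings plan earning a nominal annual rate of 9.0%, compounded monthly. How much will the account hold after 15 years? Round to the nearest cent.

Periodic rate i = 0.09/12 = 0.0075; n = 15 × 12 = 180 periods.
FV = PMT · [(1+i)^n − 1] / i = 1800 · 378.405769 = 681,130.3842

C$681,130.38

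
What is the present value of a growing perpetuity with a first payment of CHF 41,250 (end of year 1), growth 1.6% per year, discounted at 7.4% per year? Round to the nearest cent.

CHF 711,206.90

PV = D₁/(r − g) = 41250/(0.074 − 0.016) = 711,206.8966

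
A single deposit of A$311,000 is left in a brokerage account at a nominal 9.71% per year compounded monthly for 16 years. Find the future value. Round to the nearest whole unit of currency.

With 12 periods per year: i = 0.00809167, n = 192.
FV = 311,000 × (1 + 0.00809167)^192 = 1,461,386.6269

A$1,461,387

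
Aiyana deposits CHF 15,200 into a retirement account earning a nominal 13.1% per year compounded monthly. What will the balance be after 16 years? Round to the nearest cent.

Periodic rate i = 0.131/12 = 0.0109167; n = 16 × 12 = 192 periods.
FV = PV·(1+i)^n = 15,200 × 8.041711 = 122,234.0131

CHF 122,234.01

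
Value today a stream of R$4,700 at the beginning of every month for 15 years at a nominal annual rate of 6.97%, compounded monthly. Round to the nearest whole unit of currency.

With 12 periods per year: i = 0.00580833, n = 180.
Annuity factor a(180|0.00580833) × (1+i) = 112.111266; PV = 4700 × 112.111266 = 526,922.9508
(Beginning-of-period payments → annuity-due factor ×(1+i).)

R$526,923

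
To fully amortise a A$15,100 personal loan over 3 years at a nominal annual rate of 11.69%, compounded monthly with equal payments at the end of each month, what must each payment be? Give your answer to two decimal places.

A$499.30

i = 0.1169/12 = 0.00974167 per month; n = 3·12 = 36.
PMT = 15100 / ( [1 − (1+0.00974167)^(−36)] / 0.00974167 ) = 15100 / 30.242141 = 499.3033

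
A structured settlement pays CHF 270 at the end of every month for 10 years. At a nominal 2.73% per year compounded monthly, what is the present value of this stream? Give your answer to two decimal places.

i = 0.0273/12 = 0.002275 per month; n = 10·12 = 120.
PV = PMT · [1 − (1+i)^(−n)] / i = 270 · 104.910411 = 28,325.8111

CHF 28,325.81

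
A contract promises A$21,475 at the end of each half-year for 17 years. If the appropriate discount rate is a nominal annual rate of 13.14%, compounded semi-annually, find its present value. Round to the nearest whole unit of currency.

With 2 periods per year: i = 0.0657, n = 34.
PV = 21475 × [1 − (1+0.0657)^(−34)] / 0.0657 = 21475 × 13.471475 = 289,299.9187

A$289,300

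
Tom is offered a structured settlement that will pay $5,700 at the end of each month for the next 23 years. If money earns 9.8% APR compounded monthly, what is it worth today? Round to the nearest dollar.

$624,015

With 12 periods per year: i = 0.00816667, n = 276.
Annuity factor a(276|0.00816667) = 109.476262; PV = 5700 × 109.476262 = 624,014.6954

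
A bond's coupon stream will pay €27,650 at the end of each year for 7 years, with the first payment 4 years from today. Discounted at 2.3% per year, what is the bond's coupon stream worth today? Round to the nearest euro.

€165,239

PV at t=3 (ordinary 7-year annuity): 27650 × a(7|0.023) = 27650 × 6.398005 = 176,904.8248
Discount back 3 years: 176,904.8248 × (1+0.023)^(−3) = 176,904.8248 × 0.934056 = 165,239.0832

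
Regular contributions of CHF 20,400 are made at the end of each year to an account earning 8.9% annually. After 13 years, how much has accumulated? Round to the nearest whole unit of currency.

CHF 465,175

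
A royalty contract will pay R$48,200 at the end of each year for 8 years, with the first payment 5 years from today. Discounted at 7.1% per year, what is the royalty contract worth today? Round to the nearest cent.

R$217,909.77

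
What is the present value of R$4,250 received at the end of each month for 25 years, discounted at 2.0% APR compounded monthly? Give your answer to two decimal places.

Periodic rate i = 0.02/12 = 0.00166667; n = 25 × 12 = 300 periods.
PV = 4250 × [1 − (1+0.00166667)^(−300)] / 0.00166667 = 4250 × 235.930108 = 1,002,702.9601

R$1,002,702.96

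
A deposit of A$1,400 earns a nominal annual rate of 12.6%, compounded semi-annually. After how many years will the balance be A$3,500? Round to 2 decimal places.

7.50 years

Periodic rate i = 0.126/2 = 0.063.
n = ln(3500/1400) / ln(1+0.063) = ln(2.50000) / 0.061095 = 14.9978 half-years
= 14.9978/2 years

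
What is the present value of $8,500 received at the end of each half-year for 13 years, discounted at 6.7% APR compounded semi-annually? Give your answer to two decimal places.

With 2 periods per year: i = 0.0335, n = 26.
PV = PMT · [1 − (1+i)^(−n)] / i = 8500 · 17.177651 = 146,010.0364

$146,010.04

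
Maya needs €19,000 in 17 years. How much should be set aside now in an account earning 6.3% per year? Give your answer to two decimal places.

PV = FV·(1+i)^(−n) = 19,000 × 0.353944 = 6,724.9352

€6,724.94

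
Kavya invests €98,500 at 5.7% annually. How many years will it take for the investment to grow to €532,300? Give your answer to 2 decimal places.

30.43 years

(1+i)^n = 532300/98500 = 5.40406, so n = ln 5.40406 / ln 1.057 = 30.4349 years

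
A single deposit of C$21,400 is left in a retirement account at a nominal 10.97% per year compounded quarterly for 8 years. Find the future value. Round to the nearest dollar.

Periodic rate i = 0.1097/4 = 0.027425; n = 8 × 4 = 32 periods.
FV = PV·(1+i)^n = 21,400 × 2.376863 = 50,864.8658

C$50,865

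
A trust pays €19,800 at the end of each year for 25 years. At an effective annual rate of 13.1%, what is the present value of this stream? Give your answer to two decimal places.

€144,181.52

PV = 19800 × [1 − (1+0.131)^(−25)] / 0.131 = 19800 × 7.281895 = 144,181.5191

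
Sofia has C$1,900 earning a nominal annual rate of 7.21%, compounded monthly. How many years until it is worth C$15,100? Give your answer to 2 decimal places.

28.84 years

Periodic rate i = 0.0721/12 = 0.00600833.
n = ln(15100/1900) / ln(1+0.00600833) = ln(7.94737) / 0.005990 = 346.0297 months
= 346.0297/12 years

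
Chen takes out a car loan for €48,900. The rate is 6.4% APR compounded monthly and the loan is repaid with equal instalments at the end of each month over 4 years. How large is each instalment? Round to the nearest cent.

€1,157.41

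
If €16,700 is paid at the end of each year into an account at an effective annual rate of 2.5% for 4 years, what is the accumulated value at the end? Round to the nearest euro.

€69,347

FV = PMT · [(1+i)^n − 1] / i = 16700 · 4.152516 = 69,347.0109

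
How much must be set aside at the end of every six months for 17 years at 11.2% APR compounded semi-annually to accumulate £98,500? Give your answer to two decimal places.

£1,025.97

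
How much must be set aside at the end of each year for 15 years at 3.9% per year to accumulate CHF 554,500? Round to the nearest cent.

FV-annuity factor = 19.875448; PMT = 554500 / 19.875448 = 27,898.7425

CHF 27,898.74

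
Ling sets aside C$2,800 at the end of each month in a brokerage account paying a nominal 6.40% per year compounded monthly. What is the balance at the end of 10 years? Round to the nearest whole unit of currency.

With 12 periods per year: i = 0.00533333, n = 120.
FV = PMT · [(1+i)^n − 1] / i = 2800 · 167.485954 = 468,960.6714

C$468,961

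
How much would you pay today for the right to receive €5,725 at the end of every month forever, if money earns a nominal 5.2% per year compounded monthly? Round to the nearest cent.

Periodic rate i = 0.052/12 = 0.00433333.
PV = C/r = 5725/0.00433333 = 1,321,153.8462

€1,321,153.85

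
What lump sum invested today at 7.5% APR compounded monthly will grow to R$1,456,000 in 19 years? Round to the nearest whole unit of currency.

R$351,737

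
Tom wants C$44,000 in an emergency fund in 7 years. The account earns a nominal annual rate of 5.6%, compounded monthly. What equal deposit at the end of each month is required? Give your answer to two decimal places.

Periodic rate i = 0.056/12 = 0.00466667; n = 7 × 12 = 84 periods.
FV-annuity factor = 102.554759; PMT = 44000 / 102.554759 = 429.0391

C$429.04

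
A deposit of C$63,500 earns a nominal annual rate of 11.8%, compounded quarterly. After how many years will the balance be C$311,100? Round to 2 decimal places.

Periodic rate i = 0.118/4 = 0.0295.
n = ln(311100/63500) / ln(1+0.0295) = ln(4.89921) / 0.029073 = 54.6576 quarters
= 54.6576/4 years

13.66 years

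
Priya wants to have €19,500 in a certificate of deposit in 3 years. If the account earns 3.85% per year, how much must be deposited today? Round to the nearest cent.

PV = FV·(1+i)^(−n) = 19,500 × 0.892854 = 17,410.6550

€17,410.65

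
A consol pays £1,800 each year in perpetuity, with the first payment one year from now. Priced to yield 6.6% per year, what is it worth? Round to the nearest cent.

£27,272.73

PV = PMT / i = 1800 / 0.066 = 27,272.7273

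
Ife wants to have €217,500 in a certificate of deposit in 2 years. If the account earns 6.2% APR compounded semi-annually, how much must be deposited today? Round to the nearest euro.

€192,497

i = 0.062/2 = 0.031 per half-year; n = 2·2 = 4.
Discount factor = (1+0.031)^(−4) = 0.885045; PV = 217,500 × 0.885045 = 192,497.2813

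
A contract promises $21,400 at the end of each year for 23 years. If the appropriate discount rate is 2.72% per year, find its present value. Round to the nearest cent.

$362,360.56

PV = PMT · [1 − (1+i)^(−n)] / i = 21400 · 16.932736 = 362,360.5552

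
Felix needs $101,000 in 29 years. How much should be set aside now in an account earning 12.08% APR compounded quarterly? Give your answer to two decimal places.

$3,202.01

Periodic rate i = 0.1208/4 = 0.0302; n = 29 × 4 = 116 periods.
PV = FV·(1+i)^(−n) = 101,000 × 0.031703 = 3,202.0056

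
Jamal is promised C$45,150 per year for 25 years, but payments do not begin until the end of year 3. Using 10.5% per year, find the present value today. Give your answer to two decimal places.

C$323,143.84

Value one period before first payment (t=2): 45150 × [1 − (1+0.105)^(−25)] / 0.105 = 45150 × 8.739019 = 394,566.7078
Discount back 2 years: 394,566.7078 × (1+0.105)^(−2) = 394,566.7078 × 0.818984 = 323,143.8405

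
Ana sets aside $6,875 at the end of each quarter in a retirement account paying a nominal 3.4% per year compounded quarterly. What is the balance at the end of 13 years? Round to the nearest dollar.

$447,208

i = 0.034/4 = 0.0085 per quarter; n = 13·4 = 52.
FV = PMT · [(1+i)^n − 1] / i = 6875 · 65.048507 = 447,208.4857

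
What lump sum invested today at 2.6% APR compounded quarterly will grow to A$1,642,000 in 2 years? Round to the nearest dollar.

A$1,559,060

i = 0.026/4 = 0.0065 per quarter; n = 2·4 = 8.
PV = FV·(1+i)^(−n) = 1,642,000 × 0.949489 = 1,559,060.3223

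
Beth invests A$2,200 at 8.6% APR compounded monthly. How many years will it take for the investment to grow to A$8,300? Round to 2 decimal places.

15.49 years

Periodic rate i = 0.086/12 = 0.00716667.
(1+i)^n = 8300/2200 = 3.77273, so n = ln 3.77273 / ln 1.00717 = 185.9373 months
= 185.9373/12 years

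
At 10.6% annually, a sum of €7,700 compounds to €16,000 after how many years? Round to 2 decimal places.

7.26 years

n = ln(16000/7700) / ln(1+0.106) = ln(2.07792) / 0.100750 = 7.2592 years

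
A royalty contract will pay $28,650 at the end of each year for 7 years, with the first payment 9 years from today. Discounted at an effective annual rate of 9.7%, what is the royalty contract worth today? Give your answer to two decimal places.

$67,167.83

PV at t=8 (ordinary 7-year annuity): 28650 × a(7|0.097) = 28650 × 4.916881 = 140,868.6456
Discount back 8 years: 140,868.6456 × (1+0.097)^(−8) = 140,868.6456 × 0.476812 = 67,167.8301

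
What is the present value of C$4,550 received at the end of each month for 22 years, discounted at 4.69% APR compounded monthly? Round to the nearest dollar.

C$748,471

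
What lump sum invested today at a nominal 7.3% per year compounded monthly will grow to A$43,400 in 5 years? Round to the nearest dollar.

A$30,161

i = 0.073/12 = 0.00608333 per month; n = 5·12 = 60.
PV = FV·(1+i)^(−n) = 43,400 × 0.694965 = 30,161.4665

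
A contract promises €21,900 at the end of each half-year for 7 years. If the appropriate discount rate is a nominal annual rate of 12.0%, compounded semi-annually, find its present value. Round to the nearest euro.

With 2 periods per year: i = 0.06, n = 14.
PV = PMT · [1 − (1+i)^(−n)] / i = 21900 · 9.294984 = 203,560.1480

€203,560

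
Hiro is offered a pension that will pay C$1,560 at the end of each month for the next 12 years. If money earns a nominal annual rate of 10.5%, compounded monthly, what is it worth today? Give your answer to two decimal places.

C$127,436.33

With 12 periods per year: i = 0.00875, n = 144.
PV = PMT · [1 − (1+i)^(−n)] / i = 1560 · 81.689957 = 127,436.3331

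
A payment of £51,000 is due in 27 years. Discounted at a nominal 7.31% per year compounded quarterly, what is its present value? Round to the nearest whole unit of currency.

£7,213

i = 0.0731/4 = 0.018275 per quarter; n = 27·4 = 108.
PV = FV·(1+i)^(−n) = 51,000 × 0.141440 = 7,213.4228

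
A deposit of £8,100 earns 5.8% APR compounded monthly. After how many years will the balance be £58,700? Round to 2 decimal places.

34.23 years

Periodic rate i = 0.058/12 = 0.00483333.
n = ln(58700/8100) / ln(1+0.00483333) = ln(7.24691) / 0.004822 = 410.7638 months
= 410.7638/12 years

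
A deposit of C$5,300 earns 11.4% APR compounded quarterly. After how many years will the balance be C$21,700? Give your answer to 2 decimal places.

12.54 years

Periodic rate i = 0.114/4 = 0.0285.
n = ln(21700/5300) / ln(1+0.0285) = ln(4.09434) / 0.028101 = 50.1613 quarters
= 50.1613/4 years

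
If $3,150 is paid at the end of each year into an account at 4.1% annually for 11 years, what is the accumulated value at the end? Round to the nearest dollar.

$42,703

FV = 3150 × [(1+0.041)^11 − 1] / 0.041 = 3150 × 13.556470 = 42,702.8791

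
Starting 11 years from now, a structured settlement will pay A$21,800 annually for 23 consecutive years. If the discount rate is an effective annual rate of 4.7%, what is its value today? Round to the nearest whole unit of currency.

Value one period before first payment (t=10): 21800 × [1 − (1+0.047)^(−23)] / 0.047 = 21800 × 13.878355 = 302,548.1375
PV₀ = 302,548.1375 / (1+0.047)^10 = 302,548.1375 / 1.582949 = 191,129.4751

A$191,129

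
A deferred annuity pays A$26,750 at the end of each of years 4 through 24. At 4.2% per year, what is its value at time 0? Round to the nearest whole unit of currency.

A$325,678

PV at t=3 (ordinary 21-year annuity): 26750 × a(21|0.042) = 26750 × 13.774264 = 368,461.5678
PV₀ = 368,461.5678 / (1+0.042)^3 = 368,461.5678 / 1.131366 = 325,678.4622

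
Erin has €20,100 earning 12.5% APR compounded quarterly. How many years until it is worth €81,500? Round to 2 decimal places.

Periodic rate i = 0.125/4 = 0.03125.
n = ln(81500/20100) / ln(1+0.03125) = ln(4.05473) / 0.030772 = 45.4926 quarters
= 45.4926/4 years

11.37 years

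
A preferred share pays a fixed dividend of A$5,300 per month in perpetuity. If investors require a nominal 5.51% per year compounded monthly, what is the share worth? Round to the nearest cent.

A$1,154,264.97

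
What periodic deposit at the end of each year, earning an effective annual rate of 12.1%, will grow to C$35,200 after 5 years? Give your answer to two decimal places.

C$5,529.82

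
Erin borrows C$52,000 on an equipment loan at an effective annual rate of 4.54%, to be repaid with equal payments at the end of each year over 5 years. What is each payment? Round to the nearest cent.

C$11,858.37

PMT = 52000 / ( [1 − (1+0.0454)^(−5)] / 0.0454 ) = 52000 / 4.385088 = 11,858.3716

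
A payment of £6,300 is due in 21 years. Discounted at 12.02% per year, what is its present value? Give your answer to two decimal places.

£580.94

PV = 6,300 / (1 + 0.1202)^21 = 6,300 / 10.844435 = 580.9431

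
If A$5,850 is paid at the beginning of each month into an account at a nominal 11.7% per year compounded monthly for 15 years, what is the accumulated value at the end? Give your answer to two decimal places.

Periodic rate i = 0.117/12 = 0.00975; n = 15 × 12 = 180 periods.
FV = PMT · [(1+i)^n − 1] / i × (1+i) = 5850 · 490.323662 = 2,868,393.4210
(annuity-due: payments at period start, so ×(1+i).)

A$2,868,393.42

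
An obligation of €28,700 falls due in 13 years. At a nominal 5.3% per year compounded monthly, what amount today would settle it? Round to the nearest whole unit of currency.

i = 0.053/12 = 0.00441667 per month; n = 13·12 = 156.
PV = FV·(1+i)^(−n) = 28,700 × 0.502840 = 14,431.5127

€14,432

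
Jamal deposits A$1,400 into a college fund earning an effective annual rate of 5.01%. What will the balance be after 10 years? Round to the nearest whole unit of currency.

A$2,283

FV = PV·(1+i)^n = 1,400 × 1.630447 = 2,282.6253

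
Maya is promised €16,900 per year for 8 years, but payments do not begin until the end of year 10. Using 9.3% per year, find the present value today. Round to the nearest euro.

€41,551

Value one period before first payment (t=9): 16900 × [1 − (1+0.093)^(−8)] / 0.093 = 16900 × 5.473638 = 92,504.4891
Discount back 9 years: 92,504.4891 × (1+0.093)^(−9) = 92,504.4891 × 0.449178 = 41,550.9877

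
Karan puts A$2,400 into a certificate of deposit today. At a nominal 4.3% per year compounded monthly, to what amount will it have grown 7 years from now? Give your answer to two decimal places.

With 12 periods per year: i = 0.00358333, n = 84.
2,400 × (1+0.00358333)^84 = 2,400 × 1.350483 = 3,241.1582

A$3,241.16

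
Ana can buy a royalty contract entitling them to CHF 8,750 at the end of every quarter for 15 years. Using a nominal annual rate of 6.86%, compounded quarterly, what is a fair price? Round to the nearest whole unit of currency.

CHF 326,278

Periodic rate i = 0.0686/4 = 0.01715; n = 15 × 4 = 60 periods.
PV = 8750 × [1 − (1+0.01715)^(−60)] / 0.01715 = 8750 × 37.288895 = 326,277.8289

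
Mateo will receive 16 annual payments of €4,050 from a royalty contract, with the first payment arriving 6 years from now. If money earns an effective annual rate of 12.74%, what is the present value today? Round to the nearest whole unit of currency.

€14,892

PV at t=5 (ordinary 16-year annuity): 4050 × a(16|0.1274) = 4050 × 6.696950 = 27,122.6464
PV₀ = 27,122.6464 / (1+0.1274)^5 = 27,122.6464 / 1.821336 = 14,891.6188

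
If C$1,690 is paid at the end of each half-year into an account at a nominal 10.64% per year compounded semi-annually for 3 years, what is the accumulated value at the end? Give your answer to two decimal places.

i = 0.1064/2 = 0.0532 per half-year; n = 3·2 = 6.
FV = 1690 × [(1+0.0532)^6 − 1] / 0.0532 = 1690 × 6.856912 = 11,588.1810

C$11,588.18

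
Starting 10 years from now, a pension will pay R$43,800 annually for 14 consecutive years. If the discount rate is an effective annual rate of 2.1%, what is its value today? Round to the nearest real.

R$436,717

PV at t=9 (ordinary 14-year annuity): 43800 × a(14|0.021) = 43800 × 12.021481 = 526,540.8513
PV₀ = 526,540.8513 / (1+0.021)^9 = 526,540.8513 / 1.205679 = 436,717.2962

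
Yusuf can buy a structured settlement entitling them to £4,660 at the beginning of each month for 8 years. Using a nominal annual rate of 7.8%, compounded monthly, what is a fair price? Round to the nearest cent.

£334,179.58

Periodic rate i = 0.078/12 = 0.0065; n = 8 × 12 = 96 periods.
PV = 4660 × [1 − (1+0.0065)^(−96)] / 0.0065 × (1+i) = 4660 × 71.712357 = 334,179.5826
Payments are at the start of each period, so multiply by (1+i).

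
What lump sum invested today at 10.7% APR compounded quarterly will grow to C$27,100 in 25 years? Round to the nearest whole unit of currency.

i = 0.107/4 = 0.02675 per quarter; n = 25·4 = 100.
Discount factor = (1+0.02675)^(−100) = 0.071372; PV = 27,100 × 0.071372 = 1,934.1856

C$1,934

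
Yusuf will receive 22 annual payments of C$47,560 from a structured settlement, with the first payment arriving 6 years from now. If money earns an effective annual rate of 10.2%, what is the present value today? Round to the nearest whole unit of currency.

PV at t=5 (ordinary 22-year annuity): 47560 × a(22|0.102) = 47560 × 8.646731 = 411,238.5437
Discount back 5 years: 411,238.5437 × (1+0.102)^(−5) = 411,238.5437 × 0.615307 = 253,038.0546

C$253,038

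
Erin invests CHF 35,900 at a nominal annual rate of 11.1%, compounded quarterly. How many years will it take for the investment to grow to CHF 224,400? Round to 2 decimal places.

16.74 years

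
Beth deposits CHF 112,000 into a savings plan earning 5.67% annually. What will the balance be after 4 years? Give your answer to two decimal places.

112,000 × (1+0.0567)^4 = 112,000 × 1.246829 = 139,644.8270

CHF 139,644.83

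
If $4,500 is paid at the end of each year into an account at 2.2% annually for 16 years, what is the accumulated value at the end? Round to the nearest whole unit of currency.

FV = PMT · [(1+i)^n − 1] / i = 4500 · 18.931485 = 85,191.6834

$85,192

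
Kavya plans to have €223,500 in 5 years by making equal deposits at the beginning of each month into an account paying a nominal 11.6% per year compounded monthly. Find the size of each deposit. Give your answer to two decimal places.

With 12 periods per year: i = 0.00966667, n = 60.
FV-annuity factor × (1+i) = 81.581470; PMT = 223500 / 81.581470 = 2,739.5927

€2,739.59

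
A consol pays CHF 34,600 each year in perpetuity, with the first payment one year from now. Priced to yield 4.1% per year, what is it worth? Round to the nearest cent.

CHF 843,902.44

PV = PMT / i = 34600 / 0.041 = 843,902.4390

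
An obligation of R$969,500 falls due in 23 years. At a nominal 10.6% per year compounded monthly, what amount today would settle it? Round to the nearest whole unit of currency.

R$85,583

Periodic rate i = 0.106/12 = 0.00883333; n = 23 × 12 = 276 periods.
Discount factor = (1+0.00883333)^(−276) = 0.088275; PV = 969,500 × 0.088275 = 85,582.8844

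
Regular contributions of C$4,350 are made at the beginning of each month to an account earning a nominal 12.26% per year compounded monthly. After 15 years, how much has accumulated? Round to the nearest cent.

C$2,250,338.21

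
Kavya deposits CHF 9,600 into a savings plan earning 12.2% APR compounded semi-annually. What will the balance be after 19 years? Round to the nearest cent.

Periodic rate i = 0.122/2 = 0.061; n = 19 × 2 = 38 periods.
FV = PV·(1+i)^n = 9,600 × 9.488217 = 91,086.8789

CHF 91,086.88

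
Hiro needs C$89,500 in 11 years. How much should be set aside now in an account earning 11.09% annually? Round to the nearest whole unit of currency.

C$28,145

PV = 89,500 / (1 + 0.1109)^11 = 89,500 / 3.179982 = 28,144.8152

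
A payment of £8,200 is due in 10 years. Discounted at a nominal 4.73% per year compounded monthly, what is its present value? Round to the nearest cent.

£5,114.42

With 12 periods per year: i = 0.00394167, n = 120.
PV = 8,200 / (1 + 0.00394167)^120 = 8,200 / 1.603310 = 5,114.4196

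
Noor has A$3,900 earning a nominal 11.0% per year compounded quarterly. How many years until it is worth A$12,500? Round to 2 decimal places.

Periodic rate i = 0.11/4 = 0.0275.
n = ln(12500/3900) / ln(1+0.0275) = ln(3.20513) / 0.027129 = 42.9344 quarters
= 42.9344/4 years

10.73 years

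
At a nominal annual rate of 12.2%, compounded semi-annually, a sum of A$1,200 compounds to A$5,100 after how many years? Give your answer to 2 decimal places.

Periodic rate i = 0.122/2 = 0.061.
n = ln(5100/1200) / ln(1+0.061) = ln(4.25000) / 0.059212 = 24.4363 half-years
= 24.4363/2 years

12.22 years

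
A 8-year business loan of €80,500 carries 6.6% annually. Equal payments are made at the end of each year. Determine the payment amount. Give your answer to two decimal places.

€13,272.93

PMT = 80500 / ( [1 − (1+0.066)^(−8)] / 0.066 ) = 80500 / 6.064978 = 13,272.9262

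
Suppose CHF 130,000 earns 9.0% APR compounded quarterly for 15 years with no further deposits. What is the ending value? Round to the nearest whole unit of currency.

With 4 periods per year: i = 0.0225, n = 60.
FV = 130,000 × (1 + 0.0225)^60 = 494,017.5222

CHF 494,018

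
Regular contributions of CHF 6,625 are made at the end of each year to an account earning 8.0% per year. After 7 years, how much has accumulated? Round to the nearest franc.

CHF 59,114

FV = 6625 × [(1+0.08)^7 − 1] / 0.08 = 6625 × 8.922803 = 59,113.5723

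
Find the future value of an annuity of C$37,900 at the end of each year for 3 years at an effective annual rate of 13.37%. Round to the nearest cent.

C$129,579.18

FV = 37900 × [(1+0.1337)^3 − 1] / 0.1337 = 37900 × 3.418976 = 129,579.1787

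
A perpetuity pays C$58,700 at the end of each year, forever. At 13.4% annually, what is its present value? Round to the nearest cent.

PV = C/r = 58700/0.134 = 438,059.7015

C$438,059.70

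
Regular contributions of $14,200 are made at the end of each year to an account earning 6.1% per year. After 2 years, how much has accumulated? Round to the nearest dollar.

$29,266

Accumulation factor s(2|0.061) = 2.061000; FV = 14200 × 2.061000 = 29,266.2000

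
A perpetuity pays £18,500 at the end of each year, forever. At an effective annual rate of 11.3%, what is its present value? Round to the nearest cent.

£163,716.81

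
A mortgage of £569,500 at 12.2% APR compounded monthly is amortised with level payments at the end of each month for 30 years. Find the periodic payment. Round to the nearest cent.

£5,945.77

With 12 periods per year: i = 0.0101667, n = 360.
Annuity-PV factor = 95.782380; PMT = 569500 / 95.782380 = 5,945.7700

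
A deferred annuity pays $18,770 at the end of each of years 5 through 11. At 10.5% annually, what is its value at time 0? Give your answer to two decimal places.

$60,295.85

PV at t=4 (ordinary 7-year annuity): 18770 × a(7|0.105) = 18770 × 4.789303 = 89,895.2101
PV₀ = 89,895.2101 / (1+0.105)^4 = 89,895.2101 / 1.490902 = 60,295.8524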